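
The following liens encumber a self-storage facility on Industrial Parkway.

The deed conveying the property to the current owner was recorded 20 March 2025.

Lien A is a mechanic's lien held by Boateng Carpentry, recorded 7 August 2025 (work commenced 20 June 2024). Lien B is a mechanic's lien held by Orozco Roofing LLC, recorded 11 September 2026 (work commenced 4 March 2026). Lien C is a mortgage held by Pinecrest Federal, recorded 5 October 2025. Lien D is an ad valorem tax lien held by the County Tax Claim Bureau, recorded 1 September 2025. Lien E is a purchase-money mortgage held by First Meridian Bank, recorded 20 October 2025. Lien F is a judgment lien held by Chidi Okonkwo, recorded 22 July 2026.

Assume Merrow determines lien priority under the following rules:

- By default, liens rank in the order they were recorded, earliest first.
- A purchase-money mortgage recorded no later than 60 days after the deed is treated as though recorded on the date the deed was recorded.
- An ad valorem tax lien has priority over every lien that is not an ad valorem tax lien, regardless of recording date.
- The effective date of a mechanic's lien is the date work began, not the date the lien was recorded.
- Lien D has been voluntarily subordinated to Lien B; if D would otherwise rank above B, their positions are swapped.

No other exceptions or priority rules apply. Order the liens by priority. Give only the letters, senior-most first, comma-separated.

Effective dates: A relates back to 20 June 2024 (work commenced); B relates back to 4 March 2026 (work commenced); E was recorded 214 days after the deed — beyond 60 days — so no relation-back applies.
D, as an ad valorem tax lien, has superpriority and ranks first.
Ordering the rest by effective date: A (20 June 2024), C (5 October 2025), E (20 October 2025), B (4 March 2026), F (22 July 2026).
Because D would otherwise rank above B, the subordination swaps them.

B, A, C, E, D, F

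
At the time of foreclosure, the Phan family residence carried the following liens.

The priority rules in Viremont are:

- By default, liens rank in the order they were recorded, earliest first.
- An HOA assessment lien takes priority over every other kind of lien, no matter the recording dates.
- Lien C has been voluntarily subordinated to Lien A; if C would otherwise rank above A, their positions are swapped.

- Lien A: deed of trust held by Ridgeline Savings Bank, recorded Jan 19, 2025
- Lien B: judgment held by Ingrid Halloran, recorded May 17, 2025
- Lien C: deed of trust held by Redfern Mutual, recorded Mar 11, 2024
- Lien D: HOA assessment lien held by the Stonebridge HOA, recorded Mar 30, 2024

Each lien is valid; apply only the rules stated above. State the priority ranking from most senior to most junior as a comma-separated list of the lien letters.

D, A, C, B

As an HOA assessment lien, D is senior to every other lien.
The other liens, earliest effective date first: C (Mar 11, 2024), A (Jan 19, 2025), B (May 17, 2025).
C is senior to A before the subordination, so the two trade places.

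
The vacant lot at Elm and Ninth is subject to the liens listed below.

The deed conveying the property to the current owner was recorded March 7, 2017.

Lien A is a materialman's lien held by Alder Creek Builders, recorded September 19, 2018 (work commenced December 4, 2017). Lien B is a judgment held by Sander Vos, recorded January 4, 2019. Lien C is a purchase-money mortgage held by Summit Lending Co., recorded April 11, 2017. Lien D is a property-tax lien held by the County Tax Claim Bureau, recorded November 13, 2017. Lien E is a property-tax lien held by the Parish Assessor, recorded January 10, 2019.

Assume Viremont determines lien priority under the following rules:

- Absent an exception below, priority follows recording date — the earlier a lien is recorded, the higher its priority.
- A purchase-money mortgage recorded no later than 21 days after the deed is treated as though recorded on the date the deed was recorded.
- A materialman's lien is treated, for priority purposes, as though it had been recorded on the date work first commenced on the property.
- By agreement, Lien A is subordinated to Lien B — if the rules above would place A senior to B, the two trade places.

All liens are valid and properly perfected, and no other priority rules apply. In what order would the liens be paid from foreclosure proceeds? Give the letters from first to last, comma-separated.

C, D, B, A, E

Adjusting effective dates: A's effective date is December 4, 2017, when work began; C missed the 21-day window (35 days after the deed), so its recording date stands.
By effective date, earliest first: C (April 11, 2017), D (November 13, 2017), A (December 4, 2017), B (January 4, 2019), E (January 10, 2019).
The subordination applies — A was senior to B — so A and B swap.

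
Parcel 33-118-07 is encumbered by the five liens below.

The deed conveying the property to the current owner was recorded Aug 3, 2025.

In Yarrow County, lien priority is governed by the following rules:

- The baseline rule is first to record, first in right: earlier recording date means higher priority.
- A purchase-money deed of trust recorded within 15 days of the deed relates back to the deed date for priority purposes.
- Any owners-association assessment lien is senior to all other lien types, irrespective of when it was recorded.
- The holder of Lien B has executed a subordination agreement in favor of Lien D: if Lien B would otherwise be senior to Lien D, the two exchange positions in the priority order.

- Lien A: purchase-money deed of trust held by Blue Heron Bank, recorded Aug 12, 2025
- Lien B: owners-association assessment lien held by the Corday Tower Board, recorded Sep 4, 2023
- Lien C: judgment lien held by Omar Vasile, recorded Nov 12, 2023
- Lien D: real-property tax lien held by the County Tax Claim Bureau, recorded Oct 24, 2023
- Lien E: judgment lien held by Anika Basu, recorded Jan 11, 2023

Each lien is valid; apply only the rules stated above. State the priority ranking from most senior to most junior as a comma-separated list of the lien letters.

D, E, B, C, A

Adjusting effective dates: A relates back to the deed date Aug 3, 2025.
B is an owners-association assessment lien and takes priority over every other lien.
The other liens, earliest effective date first: E (Jan 11, 2023), D (Oct 24, 2023), C (Nov 12, 2023), A (Aug 3, 2025).
The subordination applies — B was senior to D — so B and D swap.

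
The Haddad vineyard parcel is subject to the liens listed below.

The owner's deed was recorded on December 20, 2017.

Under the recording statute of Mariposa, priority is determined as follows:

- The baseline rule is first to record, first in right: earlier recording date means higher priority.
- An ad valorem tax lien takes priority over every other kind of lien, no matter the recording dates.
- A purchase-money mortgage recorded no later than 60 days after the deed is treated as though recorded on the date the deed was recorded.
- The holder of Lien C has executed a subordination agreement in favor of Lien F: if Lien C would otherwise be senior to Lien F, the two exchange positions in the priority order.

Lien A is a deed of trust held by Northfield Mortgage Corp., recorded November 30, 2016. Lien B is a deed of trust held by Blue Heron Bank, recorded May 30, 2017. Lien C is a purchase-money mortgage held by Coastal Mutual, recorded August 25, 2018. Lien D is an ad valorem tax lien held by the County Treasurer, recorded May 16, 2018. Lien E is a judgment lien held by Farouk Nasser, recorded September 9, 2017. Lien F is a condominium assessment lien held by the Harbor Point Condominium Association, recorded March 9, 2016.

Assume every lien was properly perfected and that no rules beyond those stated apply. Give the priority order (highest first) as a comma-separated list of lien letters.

Adjusting effective dates: C was recorded 248 days after the deed, outside the 60-day window, so it keeps its recording date.
D is an ad valorem tax lien and takes priority over every other lien.
Among the remaining liens, by effective date: F (March 9, 2016), A (November 30, 2016), B (May 30, 2017), E (September 9, 2017), C (August 25, 2018).
C is already junior to F, so the subordination agreement changes nothing.

D, F, A, B, E, C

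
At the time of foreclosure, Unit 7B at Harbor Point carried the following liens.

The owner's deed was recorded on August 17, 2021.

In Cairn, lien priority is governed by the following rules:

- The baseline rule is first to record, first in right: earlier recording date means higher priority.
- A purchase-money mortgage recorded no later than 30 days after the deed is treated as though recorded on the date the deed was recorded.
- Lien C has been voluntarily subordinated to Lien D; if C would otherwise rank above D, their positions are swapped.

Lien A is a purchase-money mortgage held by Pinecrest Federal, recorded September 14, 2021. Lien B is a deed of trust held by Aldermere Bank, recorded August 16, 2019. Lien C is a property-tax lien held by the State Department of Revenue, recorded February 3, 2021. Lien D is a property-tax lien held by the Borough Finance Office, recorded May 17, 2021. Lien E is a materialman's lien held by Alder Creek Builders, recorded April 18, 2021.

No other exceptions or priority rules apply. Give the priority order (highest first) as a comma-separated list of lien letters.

B, D, E, C, A

First, effective dates: A's effective date is the deed date, August 17, 2021.
Ordering by effective date: B (August 16, 2019), C (February 3, 2021), E (April 18, 2021), D (May 17, 2021), A (August 17, 2021).
The subordination applies — C was senior to D — so C and D swap.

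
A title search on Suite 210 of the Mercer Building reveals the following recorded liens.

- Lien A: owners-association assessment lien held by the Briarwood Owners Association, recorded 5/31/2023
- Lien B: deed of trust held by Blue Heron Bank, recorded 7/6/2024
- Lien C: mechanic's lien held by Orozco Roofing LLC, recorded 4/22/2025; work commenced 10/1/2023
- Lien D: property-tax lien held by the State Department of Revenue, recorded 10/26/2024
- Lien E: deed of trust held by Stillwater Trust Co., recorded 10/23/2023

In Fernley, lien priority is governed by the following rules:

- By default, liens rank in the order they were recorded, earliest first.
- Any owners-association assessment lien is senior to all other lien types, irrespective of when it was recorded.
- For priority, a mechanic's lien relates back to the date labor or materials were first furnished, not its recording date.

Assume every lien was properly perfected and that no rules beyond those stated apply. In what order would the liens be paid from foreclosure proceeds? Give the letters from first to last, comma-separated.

A, C, E, B, D

First, effective dates: C is treated as recorded 10/1/2023, the work-commencement date.
As an owners-association assessment lien, A is senior to every other lien.
The other liens, earliest effective date first: C (10/1/2023), E (10/23/2023), B (7/6/2024), D (10/26/2024).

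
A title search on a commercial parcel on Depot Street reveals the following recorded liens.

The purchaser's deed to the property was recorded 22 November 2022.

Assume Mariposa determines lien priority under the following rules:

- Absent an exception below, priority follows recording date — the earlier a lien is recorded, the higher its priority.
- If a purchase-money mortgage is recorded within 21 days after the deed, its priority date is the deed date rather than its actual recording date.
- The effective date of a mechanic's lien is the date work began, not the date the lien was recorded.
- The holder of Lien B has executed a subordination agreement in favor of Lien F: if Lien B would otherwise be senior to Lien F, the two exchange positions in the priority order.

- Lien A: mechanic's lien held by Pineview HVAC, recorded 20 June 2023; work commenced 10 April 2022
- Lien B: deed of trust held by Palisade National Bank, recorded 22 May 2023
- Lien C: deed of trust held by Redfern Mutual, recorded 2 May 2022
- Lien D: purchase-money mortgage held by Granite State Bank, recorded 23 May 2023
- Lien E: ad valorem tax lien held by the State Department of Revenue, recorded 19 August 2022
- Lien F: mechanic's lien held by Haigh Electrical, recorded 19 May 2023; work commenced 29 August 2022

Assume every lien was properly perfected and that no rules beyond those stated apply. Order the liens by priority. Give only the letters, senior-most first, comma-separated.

Effective dates after the stated exceptions: A's effective date is 10 April 2022, when work began; D was recorded 182 days after the deed, outside the 21-day window, so it keeps its recording date; F relates back to 29 August 2022 (work commenced).
By effective date: A (10 April 2022), C (2 May 2022), E (19 August 2022), F (29 August 2022), B (22 May 2023), D (23 May 2023).
B is already junior to F, so the subordination agreement changes nothing.

A, C, E, F, B, D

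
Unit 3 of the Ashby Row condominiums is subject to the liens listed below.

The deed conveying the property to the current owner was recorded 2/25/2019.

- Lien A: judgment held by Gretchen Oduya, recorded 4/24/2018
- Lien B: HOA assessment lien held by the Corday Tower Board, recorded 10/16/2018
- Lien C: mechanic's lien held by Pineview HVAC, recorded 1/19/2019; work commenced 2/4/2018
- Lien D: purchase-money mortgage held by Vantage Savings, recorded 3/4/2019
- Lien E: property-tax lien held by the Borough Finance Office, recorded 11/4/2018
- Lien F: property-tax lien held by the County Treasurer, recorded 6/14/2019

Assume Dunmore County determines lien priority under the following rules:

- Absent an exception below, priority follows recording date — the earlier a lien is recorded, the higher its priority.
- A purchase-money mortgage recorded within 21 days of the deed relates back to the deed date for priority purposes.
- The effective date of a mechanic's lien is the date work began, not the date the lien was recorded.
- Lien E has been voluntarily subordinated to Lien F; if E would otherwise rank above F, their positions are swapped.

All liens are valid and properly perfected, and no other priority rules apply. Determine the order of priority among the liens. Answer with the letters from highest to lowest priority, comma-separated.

C, A, B, F, D, E

Effective dates after the stated exceptions: C's effective date is 2/4/2018, when work began; D was recorded within the 21-day window, so its effective date is the deed date 2/25/2019.
Sorted by effective date: C (2/4/2018), A (4/24/2018), B (10/16/2018), E (11/4/2018), D (2/25/2019), F (6/14/2019).
The subordination applies — E was senior to F — so E and F swap.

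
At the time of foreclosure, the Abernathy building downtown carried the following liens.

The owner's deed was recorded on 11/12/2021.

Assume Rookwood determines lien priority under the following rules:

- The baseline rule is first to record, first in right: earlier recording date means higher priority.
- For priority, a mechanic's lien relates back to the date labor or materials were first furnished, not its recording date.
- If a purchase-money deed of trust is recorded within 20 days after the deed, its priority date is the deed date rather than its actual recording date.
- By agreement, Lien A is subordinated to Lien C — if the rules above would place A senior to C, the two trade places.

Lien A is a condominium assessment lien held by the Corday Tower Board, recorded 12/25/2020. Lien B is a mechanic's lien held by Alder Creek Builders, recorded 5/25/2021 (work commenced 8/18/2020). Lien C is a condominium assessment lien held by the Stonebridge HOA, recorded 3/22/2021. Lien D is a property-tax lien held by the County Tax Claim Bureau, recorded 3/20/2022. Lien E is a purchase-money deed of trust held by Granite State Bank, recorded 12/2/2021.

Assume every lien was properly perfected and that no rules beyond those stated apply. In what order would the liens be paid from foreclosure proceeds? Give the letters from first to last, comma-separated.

B, C, A, E, D

Effective dates after the stated exceptions: B is treated as recorded 8/18/2020, the work-commencement date; E's effective date is the deed date, 11/12/2021.
By effective date, earliest first: B (8/18/2020), A (12/25/2020), C (3/22/2021), E (11/12/2021), D (3/20/2022).
A is senior to C before the subordination, so the two trade places.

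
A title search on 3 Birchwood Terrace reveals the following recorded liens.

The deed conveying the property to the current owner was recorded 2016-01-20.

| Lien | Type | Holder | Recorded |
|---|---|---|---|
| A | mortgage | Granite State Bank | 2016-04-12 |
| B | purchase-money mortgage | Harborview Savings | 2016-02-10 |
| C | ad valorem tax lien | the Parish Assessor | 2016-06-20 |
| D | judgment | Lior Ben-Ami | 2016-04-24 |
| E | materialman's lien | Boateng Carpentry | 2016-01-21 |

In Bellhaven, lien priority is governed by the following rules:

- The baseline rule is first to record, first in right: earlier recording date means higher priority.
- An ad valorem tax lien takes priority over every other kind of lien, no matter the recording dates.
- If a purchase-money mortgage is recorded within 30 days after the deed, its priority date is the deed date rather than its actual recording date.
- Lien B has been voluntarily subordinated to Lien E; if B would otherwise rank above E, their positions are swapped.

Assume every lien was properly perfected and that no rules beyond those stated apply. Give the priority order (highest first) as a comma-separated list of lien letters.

Effective dates after the stated exceptions: B was recorded within the 30-day window, so its effective date is the deed date 2016-01-20.
C, as an ad valorem tax lien, has superpriority and ranks first.
Among the remaining liens, by effective date: B (2016-01-20), E (2016-01-21), A (2016-04-12), D (2016-04-24).
Because B would otherwise rank above E, the subordination swaps them.

C, E, B, A, D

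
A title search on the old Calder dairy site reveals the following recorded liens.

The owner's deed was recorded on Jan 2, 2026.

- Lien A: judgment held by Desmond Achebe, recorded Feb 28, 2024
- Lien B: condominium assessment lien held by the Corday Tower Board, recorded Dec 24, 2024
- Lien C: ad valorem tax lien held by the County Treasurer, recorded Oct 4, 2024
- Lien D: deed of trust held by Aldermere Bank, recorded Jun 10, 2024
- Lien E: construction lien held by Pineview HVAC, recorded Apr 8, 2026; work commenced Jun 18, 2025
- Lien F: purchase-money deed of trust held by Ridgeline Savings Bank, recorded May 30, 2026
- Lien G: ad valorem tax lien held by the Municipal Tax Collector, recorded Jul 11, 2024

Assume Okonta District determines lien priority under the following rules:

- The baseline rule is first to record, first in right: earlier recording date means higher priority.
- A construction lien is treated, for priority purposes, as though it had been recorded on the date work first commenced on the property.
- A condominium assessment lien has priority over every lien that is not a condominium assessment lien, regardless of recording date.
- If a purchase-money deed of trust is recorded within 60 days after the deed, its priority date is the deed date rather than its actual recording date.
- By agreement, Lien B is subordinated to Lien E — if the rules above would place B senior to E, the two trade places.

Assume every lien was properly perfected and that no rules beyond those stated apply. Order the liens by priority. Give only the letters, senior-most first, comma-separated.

First, effective dates: E is treated as recorded Jun 18, 2025, the work-commencement date; F was recorded 148 days after the deed, outside the 60-day window, so it keeps its recording date.
B is a condominium assessment lien and takes priority over every other lien.
Ordering the rest by effective date: A (Feb 28, 2024), D (Jun 10, 2024), G (Jul 11, 2024), C (Oct 4, 2024), E (Jun 18, 2025), F (May 30, 2026).
B would otherwise be senior to E, so under the subordination agreement B and E exchange positions.

E, A, D, G, C, B, F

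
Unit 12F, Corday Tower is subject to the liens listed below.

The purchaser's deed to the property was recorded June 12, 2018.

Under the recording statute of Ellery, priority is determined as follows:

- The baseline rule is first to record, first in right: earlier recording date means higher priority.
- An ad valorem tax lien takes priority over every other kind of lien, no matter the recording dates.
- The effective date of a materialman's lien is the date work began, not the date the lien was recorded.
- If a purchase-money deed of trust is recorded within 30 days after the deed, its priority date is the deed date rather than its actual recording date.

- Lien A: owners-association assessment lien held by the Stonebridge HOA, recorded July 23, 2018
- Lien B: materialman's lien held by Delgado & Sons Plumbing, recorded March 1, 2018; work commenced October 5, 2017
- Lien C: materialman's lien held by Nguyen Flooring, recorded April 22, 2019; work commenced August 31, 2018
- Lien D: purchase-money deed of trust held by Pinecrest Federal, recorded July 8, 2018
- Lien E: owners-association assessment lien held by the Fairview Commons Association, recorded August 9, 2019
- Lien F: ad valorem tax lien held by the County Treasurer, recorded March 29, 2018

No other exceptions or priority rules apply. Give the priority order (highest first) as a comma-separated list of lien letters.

F, B, D, A, C, E

Adjusting effective dates: B relates back to October 5, 2017 (work commenced); C relates back to August 31, 2018 (work commenced); D was recorded within the 30-day window, so its effective date is the deed date June 12, 2018.
F, as an ad valorem tax lien, has superpriority and ranks first.
Among the remaining liens, by effective date: B (October 5, 2017), D (June 12, 2018), A (July 23, 2018), C (August 31, 2018), E (August 9, 2019).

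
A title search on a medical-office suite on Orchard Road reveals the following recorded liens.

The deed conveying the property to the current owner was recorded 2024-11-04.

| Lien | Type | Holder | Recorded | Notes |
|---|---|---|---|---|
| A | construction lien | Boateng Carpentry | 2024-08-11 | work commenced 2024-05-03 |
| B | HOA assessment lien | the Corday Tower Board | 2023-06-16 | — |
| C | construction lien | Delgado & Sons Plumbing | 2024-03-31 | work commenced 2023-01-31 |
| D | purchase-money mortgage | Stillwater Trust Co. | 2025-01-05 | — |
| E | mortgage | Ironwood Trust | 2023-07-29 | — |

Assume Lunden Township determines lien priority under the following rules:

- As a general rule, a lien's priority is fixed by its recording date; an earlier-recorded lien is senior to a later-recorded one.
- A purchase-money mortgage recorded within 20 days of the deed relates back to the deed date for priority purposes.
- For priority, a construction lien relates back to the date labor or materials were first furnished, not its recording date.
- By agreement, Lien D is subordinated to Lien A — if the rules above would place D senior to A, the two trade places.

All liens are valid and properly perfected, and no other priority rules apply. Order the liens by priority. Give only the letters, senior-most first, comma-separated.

Adjusting effective dates: A is treated as recorded 2024-05-03, the work-commencement date; C's effective date is 2023-01-31, when work began; D missed the 20-day window (62 days after the deed), so its recording date stands.
Sorted by effective date: C (2023-01-31), B (2023-06-16), E (2023-07-29), A (2024-05-03), D (2025-01-05).
D is already junior to A, so the subordination agreement changes nothing.

C, B, E, A, D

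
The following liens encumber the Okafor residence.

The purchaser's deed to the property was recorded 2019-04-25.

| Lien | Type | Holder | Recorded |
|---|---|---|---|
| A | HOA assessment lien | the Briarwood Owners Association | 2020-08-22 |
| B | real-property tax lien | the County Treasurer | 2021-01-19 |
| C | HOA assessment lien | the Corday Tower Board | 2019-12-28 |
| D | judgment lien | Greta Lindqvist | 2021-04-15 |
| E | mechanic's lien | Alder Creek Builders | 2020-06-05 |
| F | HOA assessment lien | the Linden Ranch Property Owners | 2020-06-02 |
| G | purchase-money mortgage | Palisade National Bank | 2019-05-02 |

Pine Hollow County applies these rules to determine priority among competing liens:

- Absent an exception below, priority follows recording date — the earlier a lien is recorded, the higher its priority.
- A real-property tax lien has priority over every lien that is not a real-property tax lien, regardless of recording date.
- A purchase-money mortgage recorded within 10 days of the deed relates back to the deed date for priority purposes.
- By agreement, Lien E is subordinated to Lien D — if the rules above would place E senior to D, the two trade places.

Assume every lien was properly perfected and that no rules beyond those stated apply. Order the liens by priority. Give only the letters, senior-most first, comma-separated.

B, G, C, F, D, A, E

Effective dates after the stated exceptions: G relates back to the deed date 2019-04-25.
B is a real-property tax lien, so it outranks all other liens regardless of date.
Among the remaining liens, by effective date: G (2019-04-25), C (2019-12-28), F (2020-06-02), E (2020-06-05), A (2020-08-22), D (2021-04-15).
E is senior to D before the subordination, so the two trade places.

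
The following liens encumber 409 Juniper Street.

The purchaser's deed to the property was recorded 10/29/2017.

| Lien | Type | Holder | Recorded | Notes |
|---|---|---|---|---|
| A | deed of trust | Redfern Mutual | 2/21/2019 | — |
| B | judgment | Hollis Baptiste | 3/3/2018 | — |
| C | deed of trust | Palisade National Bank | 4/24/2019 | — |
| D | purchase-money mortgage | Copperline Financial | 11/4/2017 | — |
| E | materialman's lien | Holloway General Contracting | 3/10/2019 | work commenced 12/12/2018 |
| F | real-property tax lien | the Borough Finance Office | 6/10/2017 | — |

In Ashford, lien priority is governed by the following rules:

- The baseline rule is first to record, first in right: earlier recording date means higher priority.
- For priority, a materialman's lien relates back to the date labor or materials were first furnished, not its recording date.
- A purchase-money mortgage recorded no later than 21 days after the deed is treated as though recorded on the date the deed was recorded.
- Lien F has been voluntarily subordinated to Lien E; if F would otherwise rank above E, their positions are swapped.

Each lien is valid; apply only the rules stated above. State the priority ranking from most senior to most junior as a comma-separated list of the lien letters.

E, D, B, F, A, C

Effective dates after the stated exceptions: D was recorded within the 21-day window, so its effective date is the deed date 10/29/2017; E relates back to 12/12/2018 (work commenced).
Sorted by effective date: F (6/10/2017), D (10/29/2017), B (3/3/2018), E (12/12/2018), A (2/21/2019), C (4/24/2019).
Because F would otherwise rank above E, the subordination swaps them.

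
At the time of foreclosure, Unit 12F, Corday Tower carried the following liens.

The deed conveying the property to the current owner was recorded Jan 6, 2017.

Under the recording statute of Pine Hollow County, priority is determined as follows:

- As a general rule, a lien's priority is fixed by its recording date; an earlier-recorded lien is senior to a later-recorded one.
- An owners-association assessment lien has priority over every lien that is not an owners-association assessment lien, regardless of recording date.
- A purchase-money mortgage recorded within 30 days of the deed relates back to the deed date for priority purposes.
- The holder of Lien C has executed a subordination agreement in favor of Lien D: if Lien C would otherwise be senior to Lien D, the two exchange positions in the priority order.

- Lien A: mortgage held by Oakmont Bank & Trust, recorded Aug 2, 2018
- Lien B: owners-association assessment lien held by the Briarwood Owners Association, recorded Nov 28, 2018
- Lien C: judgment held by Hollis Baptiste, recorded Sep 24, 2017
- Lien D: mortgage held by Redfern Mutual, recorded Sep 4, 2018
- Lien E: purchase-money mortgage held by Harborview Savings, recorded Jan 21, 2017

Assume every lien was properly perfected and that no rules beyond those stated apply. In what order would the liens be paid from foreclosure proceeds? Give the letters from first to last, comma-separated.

B, E, D, A, C

First, effective dates: E was recorded within the 30-day window, so its effective date is the deed date Jan 6, 2017.
B is an owners-association assessment lien, so it outranks all other liens regardless of date.
The other liens, earliest effective date first: E (Jan 6, 2017), C (Sep 24, 2017), A (Aug 2, 2018), D (Sep 4, 2018).
C would otherwise be senior to D, so under the subordination agreement C and D exchange positions.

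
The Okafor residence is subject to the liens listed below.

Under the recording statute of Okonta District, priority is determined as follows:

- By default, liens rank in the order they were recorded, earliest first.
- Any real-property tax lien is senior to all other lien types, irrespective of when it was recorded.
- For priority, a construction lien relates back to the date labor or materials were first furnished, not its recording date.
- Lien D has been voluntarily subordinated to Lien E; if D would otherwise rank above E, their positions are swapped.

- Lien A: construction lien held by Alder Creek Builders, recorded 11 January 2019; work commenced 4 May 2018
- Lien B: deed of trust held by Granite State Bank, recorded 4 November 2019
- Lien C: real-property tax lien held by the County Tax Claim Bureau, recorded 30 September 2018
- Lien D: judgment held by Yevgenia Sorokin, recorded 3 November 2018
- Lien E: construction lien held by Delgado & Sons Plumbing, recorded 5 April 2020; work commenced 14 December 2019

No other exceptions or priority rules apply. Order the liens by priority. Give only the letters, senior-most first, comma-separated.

C, A, E, B, D

First, effective dates: A's effective date is 4 May 2018, when work began; E is treated as recorded 14 December 2019, the work-commencement date.
C, as a real-property tax lien, has superpriority and ranks first.
Among the remaining liens, by effective date: A (4 May 2018), D (3 November 2018), B (4 November 2019), E (14 December 2019).
Because D would otherwise rank above E, the subordination swaps them.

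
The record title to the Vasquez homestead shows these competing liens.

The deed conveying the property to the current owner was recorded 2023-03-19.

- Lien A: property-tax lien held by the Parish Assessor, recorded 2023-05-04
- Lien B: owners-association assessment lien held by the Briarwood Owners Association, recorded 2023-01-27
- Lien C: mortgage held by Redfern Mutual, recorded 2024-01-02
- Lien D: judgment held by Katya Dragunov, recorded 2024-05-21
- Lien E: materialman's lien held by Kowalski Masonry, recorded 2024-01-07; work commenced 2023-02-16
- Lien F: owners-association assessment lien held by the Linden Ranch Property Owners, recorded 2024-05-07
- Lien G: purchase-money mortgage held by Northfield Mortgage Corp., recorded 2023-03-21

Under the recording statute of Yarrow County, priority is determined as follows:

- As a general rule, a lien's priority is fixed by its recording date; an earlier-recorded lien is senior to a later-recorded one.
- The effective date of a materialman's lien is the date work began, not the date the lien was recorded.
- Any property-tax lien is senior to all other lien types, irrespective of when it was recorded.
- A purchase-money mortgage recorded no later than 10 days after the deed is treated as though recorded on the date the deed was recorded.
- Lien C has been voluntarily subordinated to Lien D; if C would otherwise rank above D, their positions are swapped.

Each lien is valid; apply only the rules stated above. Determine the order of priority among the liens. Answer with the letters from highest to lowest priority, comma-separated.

Effective dates: E is treated as recorded 2023-02-16, the work-commencement date; G's effective date is the deed date, 2023-03-19.
A, as a property-tax lien, has superpriority and ranks first.
Remaining liens by effective date: B (2023-01-27), E (2023-02-16), G (2023-03-19), C (2024-01-02), F (2024-05-07), D (2024-05-21).
C would otherwise be senior to D, so under the subordination agreement C and D exchange positions.

A, B, E, G, D, F, C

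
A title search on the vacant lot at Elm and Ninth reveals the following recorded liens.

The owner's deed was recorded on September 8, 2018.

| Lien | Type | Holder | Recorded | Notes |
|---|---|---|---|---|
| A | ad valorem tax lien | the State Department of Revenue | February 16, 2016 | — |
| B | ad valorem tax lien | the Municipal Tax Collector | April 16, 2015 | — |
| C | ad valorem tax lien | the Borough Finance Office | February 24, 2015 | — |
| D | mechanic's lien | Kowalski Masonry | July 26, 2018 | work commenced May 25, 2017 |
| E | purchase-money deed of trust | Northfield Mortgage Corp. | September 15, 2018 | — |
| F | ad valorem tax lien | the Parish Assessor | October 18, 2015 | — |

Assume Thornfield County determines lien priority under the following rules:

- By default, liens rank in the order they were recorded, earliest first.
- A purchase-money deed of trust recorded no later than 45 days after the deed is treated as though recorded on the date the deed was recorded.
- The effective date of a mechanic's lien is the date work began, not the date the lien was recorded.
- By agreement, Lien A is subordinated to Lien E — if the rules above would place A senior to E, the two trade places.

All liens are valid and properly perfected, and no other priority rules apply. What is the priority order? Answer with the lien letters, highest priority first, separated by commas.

C, B, F, E, D, A

First, effective dates: D relates back to May 25, 2017 (work commenced); E relates back to the deed date September 8, 2018.
By effective date, earliest first: C (February 24, 2015), B (April 16, 2015), F (October 18, 2015), A (February 16, 2016), D (May 25, 2017), E (September 8, 2018).
A would otherwise be senior to E, so under the subordination agreement A and E exchange positions.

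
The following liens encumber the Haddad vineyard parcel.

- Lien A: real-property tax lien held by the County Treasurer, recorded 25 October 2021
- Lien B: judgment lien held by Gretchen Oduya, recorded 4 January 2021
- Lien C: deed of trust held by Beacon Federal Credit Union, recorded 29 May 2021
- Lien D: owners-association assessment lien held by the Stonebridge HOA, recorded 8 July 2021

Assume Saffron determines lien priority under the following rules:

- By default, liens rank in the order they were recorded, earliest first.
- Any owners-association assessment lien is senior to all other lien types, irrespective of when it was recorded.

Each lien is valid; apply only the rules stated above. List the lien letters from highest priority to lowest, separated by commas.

D, B, C, A

D, as an owners-association assessment lien, has superpriority and ranks first.
The other liens, earliest effective date first: B (4 January 2021), C (29 May 2021), A (25 October 2021).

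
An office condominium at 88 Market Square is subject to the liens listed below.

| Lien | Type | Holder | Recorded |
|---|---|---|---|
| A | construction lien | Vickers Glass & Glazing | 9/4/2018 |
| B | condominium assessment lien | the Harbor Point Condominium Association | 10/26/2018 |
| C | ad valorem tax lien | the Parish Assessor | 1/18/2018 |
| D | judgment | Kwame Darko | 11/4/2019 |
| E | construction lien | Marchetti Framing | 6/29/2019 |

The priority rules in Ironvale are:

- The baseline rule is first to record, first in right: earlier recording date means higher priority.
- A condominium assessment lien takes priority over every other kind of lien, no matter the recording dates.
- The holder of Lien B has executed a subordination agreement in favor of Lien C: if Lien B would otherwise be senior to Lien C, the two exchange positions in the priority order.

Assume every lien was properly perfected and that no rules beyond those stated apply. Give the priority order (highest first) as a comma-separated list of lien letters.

B is a condominium assessment lien and takes priority over every other lien.
Remaining liens by effective date: C (1/18/2018), A (9/4/2018), E (6/29/2019), D (11/4/2019).
B would otherwise be senior to C, so under the subordination agreement B and C exchange positions.

C, B, A, E, D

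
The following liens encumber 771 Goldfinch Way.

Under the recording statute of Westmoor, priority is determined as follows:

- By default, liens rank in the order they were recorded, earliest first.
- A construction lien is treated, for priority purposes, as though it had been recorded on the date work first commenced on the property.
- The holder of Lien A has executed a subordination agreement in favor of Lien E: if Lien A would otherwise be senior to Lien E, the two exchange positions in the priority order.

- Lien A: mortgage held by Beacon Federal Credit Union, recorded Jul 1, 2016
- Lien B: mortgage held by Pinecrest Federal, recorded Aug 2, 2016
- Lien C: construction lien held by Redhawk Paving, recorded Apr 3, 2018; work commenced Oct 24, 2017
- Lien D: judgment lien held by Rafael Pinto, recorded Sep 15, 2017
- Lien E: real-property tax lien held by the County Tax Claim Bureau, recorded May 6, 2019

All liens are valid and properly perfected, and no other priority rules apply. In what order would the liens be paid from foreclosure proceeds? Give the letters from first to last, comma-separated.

E, B, D, C, A

Effective dates: C is treated as recorded Oct 24, 2017, the work-commencement date.
Ordering by effective date: A (Jul 1, 2016), B (Aug 2, 2016), D (Sep 15, 2017), C (Oct 24, 2017), E (May 6, 2019).
Because A would otherwise rank above E, the subordination swaps them.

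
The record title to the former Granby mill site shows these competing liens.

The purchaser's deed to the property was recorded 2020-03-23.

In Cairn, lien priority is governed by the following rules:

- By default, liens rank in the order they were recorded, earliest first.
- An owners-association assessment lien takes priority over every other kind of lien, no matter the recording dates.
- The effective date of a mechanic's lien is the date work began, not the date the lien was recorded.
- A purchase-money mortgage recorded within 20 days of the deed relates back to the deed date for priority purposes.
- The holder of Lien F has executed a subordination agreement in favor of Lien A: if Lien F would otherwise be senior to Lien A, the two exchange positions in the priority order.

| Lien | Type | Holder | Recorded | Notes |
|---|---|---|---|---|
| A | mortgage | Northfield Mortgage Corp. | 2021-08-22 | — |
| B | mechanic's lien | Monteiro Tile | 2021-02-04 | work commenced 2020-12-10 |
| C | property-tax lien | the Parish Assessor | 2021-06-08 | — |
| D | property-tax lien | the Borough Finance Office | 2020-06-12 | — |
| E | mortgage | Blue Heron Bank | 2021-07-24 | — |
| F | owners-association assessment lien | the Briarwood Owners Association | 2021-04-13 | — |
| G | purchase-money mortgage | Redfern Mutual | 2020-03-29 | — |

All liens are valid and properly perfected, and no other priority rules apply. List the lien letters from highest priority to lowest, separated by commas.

Effective dates after the stated exceptions: B's effective date is 2020-12-10, when work began; G's effective date is the deed date, 2020-03-23.
F, as an owners-association assessment lien, has superpriority and ranks first.
Among the remaining liens, by effective date: G (2020-03-23), D (2020-06-12), B (2020-12-10), C (2021-06-08), E (2021-07-24), A (2021-08-22).
Because F would otherwise rank above A, the subordination swaps them.

A, G, D, B, C, E, F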